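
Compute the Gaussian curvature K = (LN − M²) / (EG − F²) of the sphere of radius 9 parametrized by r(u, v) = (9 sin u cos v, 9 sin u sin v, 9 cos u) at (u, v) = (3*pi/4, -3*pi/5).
K = 1/81

Coefficients of the first fundamental form: E = 81, F = 0, G = 81*sin(u)^2.
Coefficients of the second fundamental form: L = -9*sin(u)/Abs(sin(u)), M = 0, N = -9*sin(u)^3/Abs(sin(u)).
Assemble K = (LN − M²)/(EG − F²) = 1/81. At (u, v) = (3*pi/4, -3*pi/5): K = 1/81.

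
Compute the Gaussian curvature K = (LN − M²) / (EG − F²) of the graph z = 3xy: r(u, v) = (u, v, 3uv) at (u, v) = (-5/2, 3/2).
K = -36/24025

Coefficients of the first fundamental form: E = 9*v^2 + 1, F = 9*u*v, G = 9*u^2 + 1.
Coefficients of the second fundamental form: L = 0, M = 3/sqrt(9*u^2 + 9*v^2 + 1), N = 0.
Assemble K = (LN − M²)/(EG − F²) = -9/(81*u^4 + 162*u^2*v^2 + 18*u^2 + 81*v^4 + 18*v^2 + 1). At (u, v) = (-5/2, 3/2): K = -36/24025.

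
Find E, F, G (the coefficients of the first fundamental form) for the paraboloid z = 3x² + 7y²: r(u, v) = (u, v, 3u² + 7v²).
E = 36*u^2 + 1;  F = 84*u*v;  G = 196*v^2 + 1

Compute partials: r_u = (1, 0, 6*u), r_v = (0, 1, 14*v). Then
  E = r_u · r_u = 36*u^2 + 1,
  F = r_u · r_v = 84*u*v,
  G = r_v · r_v = 196*v^2 + 1.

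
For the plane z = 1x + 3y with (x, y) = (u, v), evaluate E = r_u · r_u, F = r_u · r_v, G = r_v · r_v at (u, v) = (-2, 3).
E = 2;  F = 3;  G = 10

Partials: r_u = (1, 0, 1), r_v = (0, 1, 3). As functions of (u, v):
  E = r_u · r_u = 2,
  F = r_u · r_v = 3,
  G = r_v · r_v = 10.
Evaluating at (u, v) = (-2, 3): E = 2, F = 3, G = 10.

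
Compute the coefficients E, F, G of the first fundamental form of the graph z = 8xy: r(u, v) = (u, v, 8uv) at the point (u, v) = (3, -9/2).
E = 1297;  F = -864;  G = 577

Partials: r_u = (1, 0, 8*v), r_v = (0, 1, 8*u). As functions of (u, v):
  E = r_u · r_u = 64*v^2 + 1,
  F = r_u · r_v = 64*u*v,
  G = r_v · r_v = 64*u^2 + 1.
Evaluating at (u, v) = (3, -9/2): E = 1297, F = -864, G = 577.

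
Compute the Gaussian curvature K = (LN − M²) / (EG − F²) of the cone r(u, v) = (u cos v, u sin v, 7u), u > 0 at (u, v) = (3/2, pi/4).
K = 0

Coefficients of the first fundamental form: E = 50, F = 0, G = u^2.
Coefficients of the second fundamental form: L = 0, M = 0, N = 7*sqrt(2)*u^2/(10*Abs(u)).
Assemble K = (LN − M²)/(EG − F²) = 0. At (u, v) = (3/2, pi/4): K = 0.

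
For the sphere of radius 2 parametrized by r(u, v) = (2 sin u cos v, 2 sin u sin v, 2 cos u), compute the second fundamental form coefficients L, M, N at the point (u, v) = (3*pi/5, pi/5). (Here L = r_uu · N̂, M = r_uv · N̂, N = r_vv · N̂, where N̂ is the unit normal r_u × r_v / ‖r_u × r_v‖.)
L = -2;  M = 0;  N = -5/4 - sqrt(5)/4

Compute the unit normal N̂(u, v) = (sin(u)^2*cos(v)/Abs(sin(u)), sin(u)^2*sin(v)/Abs(sin(u)), sin(2*u)/(2*Abs(sin(u)))), and the second partials r_uu, r_uv, r_vv. Take dot products:
  L(u, v) = r_uu · N̂ = -2*sin(u)/Abs(sin(u)),
  M(u, v) = r_uv · N̂ = 0,
  N(u, v) = r_vv · N̂ = -2*sin(u)^3/Abs(sin(u)).
Evaluating at (u, v) = (3*pi/5, pi/5):
  L = -2, M = 0, N = -5/4 - sqrt(5)/4.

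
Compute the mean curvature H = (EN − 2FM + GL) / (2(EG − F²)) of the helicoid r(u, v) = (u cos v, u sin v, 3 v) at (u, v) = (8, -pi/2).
H = 0

With E = 1, F = 0, G = u^2 + 9, L = 0, M = -3/sqrt(u^2 + 9), N = 0, assemble
  H = (EN − 2FM + GL) / (2(EG − F²)) = 0.
At (u, v) = (8, -pi/2): H = 0.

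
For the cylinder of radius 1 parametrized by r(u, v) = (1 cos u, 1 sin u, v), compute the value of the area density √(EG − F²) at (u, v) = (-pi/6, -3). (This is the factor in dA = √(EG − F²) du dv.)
√(EG − F²)|_{(-pi/6, -3)} = 1

E = 1, F = 0, G = 1, so EG − F² = 1. Taking the positive square root: √(EG − F²) = 1. At (u, v) = (-pi/6, -3): 1.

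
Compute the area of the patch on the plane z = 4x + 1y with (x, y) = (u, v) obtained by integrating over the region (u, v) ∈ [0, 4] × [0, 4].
Area = 48*sqrt(2)

Area = ∫∫ √(EG − F²) du dv with √(EG − F²) = 3*sqrt(2). Integrating over [0, 4] × [0, 4] gives 48*sqrt(2).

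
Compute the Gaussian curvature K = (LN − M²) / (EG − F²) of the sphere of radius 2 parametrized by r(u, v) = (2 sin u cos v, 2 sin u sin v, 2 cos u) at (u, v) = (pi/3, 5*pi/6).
K = 1/4

Coefficients of the first fundamental form: E = 4, F = 0, G = 4*sin(u)^2.
Coefficients of the second fundamental form: L = -2*sin(u)/Abs(sin(u)), M = 0, N = -2*sin(u)^3/Abs(sin(u)).
Assemble K = (LN − M²)/(EG − F²) = 1/4. At (u, v) = (pi/3, 5*pi/6): K = 1/4.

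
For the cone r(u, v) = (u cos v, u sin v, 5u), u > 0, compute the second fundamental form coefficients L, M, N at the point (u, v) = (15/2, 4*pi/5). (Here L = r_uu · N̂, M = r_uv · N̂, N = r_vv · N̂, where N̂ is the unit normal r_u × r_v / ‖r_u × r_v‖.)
L = 0;  M = 0;  N = 75*sqrt(26)/52

Compute the unit normal N̂(u, v) = (-5*sqrt(26)*u*cos(v)/(26*Abs(u)), -5*sqrt(26)*u*sin(v)/(26*Abs(u)), sqrt(26)*u/(26*Abs(u))), and the second partials r_uu, r_uv, r_vv. Take dot products:
  L(u, v) = r_uu · N̂ = 0,
  M(u, v) = r_uv · N̂ = 0,
  N(u, v) = r_vv · N̂ = 5*sqrt(26)*u^2/(26*Abs(u)).
Evaluating at (u, v) = (15/2, 4*pi/5):
  L = 0, M = 0, N = 75*sqrt(26)/52.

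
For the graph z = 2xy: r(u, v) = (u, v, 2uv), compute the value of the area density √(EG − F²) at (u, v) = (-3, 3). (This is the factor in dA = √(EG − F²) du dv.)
√(EG − F²)|_{(-3, 3)} = sqrt(73)

E = 4*v^2 + 1, F = 4*u*v, G = 4*u^2 + 1, so EG − F² = 4*u^2 + 4*v^2 + 1. Taking the positive square root: √(EG − F²) = sqrt(4*u^2 + 4*v^2 + 1). At (u, v) = (-3, 3): sqrt(73).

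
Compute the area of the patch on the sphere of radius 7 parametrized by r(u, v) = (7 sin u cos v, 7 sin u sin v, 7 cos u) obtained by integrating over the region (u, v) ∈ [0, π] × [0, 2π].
Area = 196*pi

Area = ∫∫ √(EG − F²) du dv with √(EG − F²) = 49*Abs(sin(u)). Integrating over [0, π] × [0, 2π] gives 196*pi.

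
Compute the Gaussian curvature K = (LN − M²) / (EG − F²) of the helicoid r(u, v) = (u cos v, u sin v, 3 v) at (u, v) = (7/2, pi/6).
K = -144/7225

Coefficients of the first fundamental form: E = 1, F = 0, G = u^2 + 9.
Coefficients of the second fundamental form: L = 0, M = -3/sqrt(u^2 + 9), N = 0.
Assemble K = (LN − M²)/(EG − F²) = -9/(u^2 + 9)^2. At (u, v) = (7/2, pi/6): K = -144/7225.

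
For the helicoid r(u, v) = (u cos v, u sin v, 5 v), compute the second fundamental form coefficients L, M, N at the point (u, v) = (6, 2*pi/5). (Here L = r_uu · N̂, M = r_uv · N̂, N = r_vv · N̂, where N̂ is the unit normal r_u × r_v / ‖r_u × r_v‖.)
L = 0;  M = -5*sqrt(61)/61;  N = 0

Compute the unit normal N̂(u, v) = (5*sin(v)/sqrt(u^2 + 25), -5*cos(v)/sqrt(u^2 + 25), u/sqrt(u^2 + 25)), and the second partials r_uu, r_uv, r_vv. Take dot products:
  L(u, v) = r_uu · N̂ = 0,
  M(u, v) = r_uv · N̂ = -5/sqrt(u^2 + 25),
  N(u, v) = r_vv · N̂ = 0.
Evaluating at (u, v) = (6, 2*pi/5):
  L = 0, M = -5*sqrt(61)/61, N = 0.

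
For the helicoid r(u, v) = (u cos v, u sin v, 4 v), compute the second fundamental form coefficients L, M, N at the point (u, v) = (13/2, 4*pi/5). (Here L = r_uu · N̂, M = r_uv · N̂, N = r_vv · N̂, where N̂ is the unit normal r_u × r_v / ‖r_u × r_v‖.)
L = 0;  M = -8*sqrt(233)/233;  N = 0

Compute the unit normal N̂(u, v) = (4*sin(v)/sqrt(u^2 + 16), -4*cos(v)/sqrt(u^2 + 16), u/sqrt(u^2 + 16)), and the second partials r_uu, r_uv, r_vv. Take dot products:
  L(u, v) = r_uu · N̂ = 0,
  M(u, v) = r_uv · N̂ = -4/sqrt(u^2 + 16),
  N(u, v) = r_vv · N̂ = 0.
Evaluating at (u, v) = (13/2, 4*pi/5):
  L = 0, M = -8*sqrt(233)/233, N = 0.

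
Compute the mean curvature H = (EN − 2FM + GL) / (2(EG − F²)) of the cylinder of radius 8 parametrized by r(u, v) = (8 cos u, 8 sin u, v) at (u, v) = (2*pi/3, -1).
H = -1/16

With E = 64, F = 0, G = 1, L = -8, M = 0, N = 0, assemble
  H = (EN − 2FM + GL) / (2(EG − F²)) = -1/16.
At (u, v) = (2*pi/3, -1): H = -1/16.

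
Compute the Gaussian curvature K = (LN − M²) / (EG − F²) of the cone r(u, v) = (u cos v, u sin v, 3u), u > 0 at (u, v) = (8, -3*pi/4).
K = 0

Coefficients of the first fundamental form: E = 10, F = 0, G = u^2.
Coefficients of the second fundamental form: L = 0, M = 0, N = 3*sqrt(10)*u^2/(10*Abs(u)).
Assemble K = (LN − M²)/(EG − F²) = 0. At (u, v) = (8, -3*pi/4): K = 0.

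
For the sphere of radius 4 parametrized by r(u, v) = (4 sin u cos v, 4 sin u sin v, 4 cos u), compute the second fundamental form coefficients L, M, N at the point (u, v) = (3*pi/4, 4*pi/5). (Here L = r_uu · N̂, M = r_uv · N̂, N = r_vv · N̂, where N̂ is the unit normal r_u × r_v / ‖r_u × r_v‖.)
L = -4;  M = 0;  N = -2

Compute the unit normal N̂(u, v) = (sin(u)^2*cos(v)/Abs(sin(u)), sin(u)^2*sin(v)/Abs(sin(u)), sin(2*u)/(2*Abs(sin(u)))), and the second partials r_uu, r_uv, r_vv. Take dot products:
  L(u, v) = r_uu · N̂ = -4*sin(u)/Abs(sin(u)),
  M(u, v) = r_uv · N̂ = 0,
  N(u, v) = r_vv · N̂ = -4*sin(u)^3/Abs(sin(u)).
Evaluating at (u, v) = (3*pi/4, 4*pi/5):
  L = -4, M = 0, N = -2.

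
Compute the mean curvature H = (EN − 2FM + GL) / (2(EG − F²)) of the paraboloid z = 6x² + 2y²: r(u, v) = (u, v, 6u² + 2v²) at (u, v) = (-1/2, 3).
H = 944*sqrt(181)/32761

With E = 144*u^2 + 1, F = 48*u*v, G = 16*v^2 + 1, L = 12/sqrt(144*u^2 + 16*v^2 + 1), M = 0, N = 4/sqrt(144*u^2 + 16*v^2 + 1), assemble
  H = (EN − 2FM + GL) / (2(EG − F²)) = 8*(36*u^2 + 12*v^2 + 1)/(144*u^2 + 16*v^2 + 1)^(3/2).
At (u, v) = (-1/2, 3): H = 944*sqrt(181)/32761.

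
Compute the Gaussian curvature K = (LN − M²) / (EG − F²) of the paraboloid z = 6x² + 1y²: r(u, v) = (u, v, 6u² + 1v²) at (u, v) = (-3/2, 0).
K = 24/105625

Coefficients of the first fundamental form: E = 144*u^2 + 1, F = 24*u*v, G = 4*v^2 + 1.
Coefficients of the second fundamental form: L = 12/sqrt(144*u^2 + 4*v^2 + 1), M = 0, N = 2/sqrt(144*u^2 + 4*v^2 + 1).
Assemble K = (LN − M²)/(EG − F²) = 24/(20736*u^4 + 1152*u^2*v^2 + 288*u^2 + 16*v^4 + 8*v^2 + 1). At (u, v) = (-3/2, 0): K = 24/105625.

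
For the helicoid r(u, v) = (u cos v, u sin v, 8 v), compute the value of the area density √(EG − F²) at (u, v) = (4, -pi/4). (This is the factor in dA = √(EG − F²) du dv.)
√(EG − F²)|_{(4, -pi/4)} = 4*sqrt(5)

E = 1, F = 0, G = u^2 + 64, so EG − F² = u^2 + 64. Taking the positive square root: √(EG − F²) = sqrt(u^2 + 64). At (u, v) = (4, -pi/4): 4*sqrt(5).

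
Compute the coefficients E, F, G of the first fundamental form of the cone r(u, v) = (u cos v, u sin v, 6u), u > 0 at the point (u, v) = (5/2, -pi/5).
E = 37;  F = 0;  G = 25/4

Partials: r_u = (cos(v), sin(v), 6), r_v = (-u*sin(v), u*cos(v), 0). As functions of (u, v):
  E = r_u · r_u = 37,
  F = r_u · r_v = 0,
  G = r_v · r_v = u^2.
Evaluating at (u, v) = (5/2, -pi/5): E = 37, F = 0, G = 25/4.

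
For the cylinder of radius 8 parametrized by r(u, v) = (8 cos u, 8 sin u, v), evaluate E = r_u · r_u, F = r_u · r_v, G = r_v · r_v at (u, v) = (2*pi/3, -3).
E = 64;  F = 0;  G = 1

Partials: r_u = (-8*sin(u), 8*cos(u), 0), r_v = (0, 0, 1). As functions of (u, v):
  E = r_u · r_u = 64,
  F = r_u · r_v = 0,
  G = r_v · r_v = 1.
Evaluating at (u, v) = (2*pi/3, -3): E = 64, F = 0, G = 1.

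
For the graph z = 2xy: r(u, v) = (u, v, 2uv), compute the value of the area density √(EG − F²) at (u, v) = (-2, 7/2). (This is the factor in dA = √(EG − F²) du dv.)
√(EG − F²)|_{(-2, 7/2)} = sqrt(66)

E = 4*v^2 + 1, F = 4*u*v, G = 4*u^2 + 1, so EG − F² = 4*u^2 + 4*v^2 + 1. Taking the positive square root: √(EG − F²) = sqrt(4*u^2 + 4*v^2 + 1). At (u, v) = (-2, 7/2): sqrt(66).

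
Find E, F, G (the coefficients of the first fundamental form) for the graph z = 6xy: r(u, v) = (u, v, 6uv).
E = 36*v^2 + 1;  F = 36*u*v;  G = 36*u^2 + 1

Compute partials: r_u = (1, 0, 6*v), r_v = (0, 1, 6*u). Then
  E = r_u · r_u = 36*v^2 + 1,
  F = r_u · r_v = 36*u*v,
  G = r_v · r_v = 36*u^2 + 1.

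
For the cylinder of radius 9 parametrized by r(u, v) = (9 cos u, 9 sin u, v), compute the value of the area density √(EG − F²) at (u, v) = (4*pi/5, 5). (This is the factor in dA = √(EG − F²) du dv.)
√(EG − F²)|_{(4*pi/5, 5)} = 9

E = 81, F = 0, G = 1, so EG − F² = 81. Taking the positive square root: √(EG − F²) = 9. At (u, v) = (4*pi/5, 5): 9.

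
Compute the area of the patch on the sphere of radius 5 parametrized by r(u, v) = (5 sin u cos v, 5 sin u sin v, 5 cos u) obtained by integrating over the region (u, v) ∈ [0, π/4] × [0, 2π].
Area = 25*pi*(2 - sqrt(2))

Area = ∫∫ √(EG − F²) du dv with √(EG − F²) = 25*Abs(sin(u)). Integrating over [0, π/4] × [0, 2π] gives 25*pi*(2 - sqrt(2)).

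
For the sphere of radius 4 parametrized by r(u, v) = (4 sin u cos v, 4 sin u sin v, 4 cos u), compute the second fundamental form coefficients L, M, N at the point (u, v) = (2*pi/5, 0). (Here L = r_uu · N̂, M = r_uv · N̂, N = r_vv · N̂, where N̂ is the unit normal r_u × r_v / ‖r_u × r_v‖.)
L = -4;  M = 0;  N = -5/2 - sqrt(5)/2

Compute the unit normal N̂(u, v) = (sin(u)^2*cos(v)/Abs(sin(u)), sin(u)^2*sin(v)/Abs(sin(u)), sin(2*u)/(2*Abs(sin(u)))), and the second partials r_uu, r_uv, r_vv. Take dot products:
  L(u, v) = r_uu · N̂ = -4*sin(u)/Abs(sin(u)),
  M(u, v) = r_uv · N̂ = 0,
  N(u, v) = r_vv · N̂ = -4*sin(u)^3/Abs(sin(u)).
Evaluating at (u, v) = (2*pi/5, 0):
  L = -4, M = 0, N = -5/2 - sqrt(5)/2.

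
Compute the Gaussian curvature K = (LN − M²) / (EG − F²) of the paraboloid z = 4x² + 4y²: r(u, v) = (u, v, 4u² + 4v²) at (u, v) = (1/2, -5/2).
K = 64/173889

Coefficients of the first fundamental form: E = 64*u^2 + 1, F = 64*u*v, G = 64*v^2 + 1.
Coefficients of the second fundamental form: L = 8/sqrt(64*u^2 + 64*v^2 + 1), M = 0, N = 8/sqrt(64*u^2 + 64*v^2 + 1).
Assemble K = (LN − M²)/(EG − F²) = 64/(4096*u^4 + 8192*u^2*v^2 + 128*u^2 + 4096*v^4 + 128*v^2 + 1). At (u, v) = (1/2, -5/2): K = 64/173889.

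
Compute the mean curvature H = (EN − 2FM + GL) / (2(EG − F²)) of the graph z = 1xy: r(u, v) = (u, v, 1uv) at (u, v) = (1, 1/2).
H = -4/27

With E = v^2 + 1, F = u*v, G = u^2 + 1, L = 0, M = 1/sqrt(u^2 + v^2 + 1), N = 0, assemble
  H = (EN − 2FM + GL) / (2(EG − F²)) = -u*v/(u^2 + v^2 + 1)^(3/2).
At (u, v) = (1, 1/2): H = -4/27.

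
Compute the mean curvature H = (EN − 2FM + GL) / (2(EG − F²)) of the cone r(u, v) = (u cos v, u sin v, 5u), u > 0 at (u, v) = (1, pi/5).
H = 5*sqrt(26)/52

With E = 26, F = 0, G = u^2, L = 0, M = 0, N = 5*sqrt(26)*u^2/(26*Abs(u)), assemble
  H = (EN − 2FM + GL) / (2(EG − F²)) = 5*sqrt(26)/(52*Abs(u)).
At (u, v) = (1, pi/5): H = 5*sqrt(26)/52.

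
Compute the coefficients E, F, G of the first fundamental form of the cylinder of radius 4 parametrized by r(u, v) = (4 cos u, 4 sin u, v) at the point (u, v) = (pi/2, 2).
E = 16;  F = 0;  G = 1

Partials: r_u = (-4*sin(u), 4*cos(u), 0), r_v = (0, 0, 1). As functions of (u, v):
  E = r_u · r_u = 16,
  F = r_u · r_v = 0,
  G = r_v · r_v = 1.
Evaluating at (u, v) = (pi/2, 2): E = 16, F = 0, G = 1.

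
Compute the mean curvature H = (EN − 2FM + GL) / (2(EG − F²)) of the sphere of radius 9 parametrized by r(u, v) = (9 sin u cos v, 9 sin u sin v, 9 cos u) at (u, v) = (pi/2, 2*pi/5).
H = -1/9

With E = 81, F = 0, G = 81*sin(u)^2, L = -9*sin(u)/Abs(sin(u)), M = 0, N = -9*sin(u)^3/Abs(sin(u)), assemble
  H = (EN − 2FM + GL) / (2(EG − F²)) = -sin(u)/(9*Abs(sin(u))).
At (u, v) = (pi/2, 2*pi/5): H = -1/9.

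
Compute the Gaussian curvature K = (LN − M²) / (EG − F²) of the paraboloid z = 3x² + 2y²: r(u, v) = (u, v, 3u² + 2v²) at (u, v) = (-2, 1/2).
K = 24/22201

Coefficients of the first fundamental form: E = 36*u^2 + 1, F = 24*u*v, G = 16*v^2 + 1.
Coefficients of the second fundamental form: L = 6/sqrt(36*u^2 + 16*v^2 + 1), M = 0, N = 4/sqrt(36*u^2 + 16*v^2 + 1).
Assemble K = (LN − M²)/(EG − F²) = 24/(1296*u^4 + 1152*u^2*v^2 + 72*u^2 + 256*v^4 + 32*v^2 + 1). At (u, v) = (-2, 1/2): K = 24/22201.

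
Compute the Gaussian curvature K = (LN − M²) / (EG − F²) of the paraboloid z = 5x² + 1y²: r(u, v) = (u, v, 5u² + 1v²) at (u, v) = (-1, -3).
K = 20/18769

Coefficients of the first fundamental form: E = 100*u^2 + 1, F = 20*u*v, G = 4*v^2 + 1.
Coefficients of the second fundamental form: L = 10/sqrt(100*u^2 + 4*v^2 + 1), M = 0, N = 2/sqrt(100*u^2 + 4*v^2 + 1).
Assemble K = (LN − M²)/(EG − F²) = 20/(10000*u^4 + 800*u^2*v^2 + 200*u^2 + 16*v^4 + 8*v^2 + 1). At (u, v) = (-1, -3): K = 20/18769.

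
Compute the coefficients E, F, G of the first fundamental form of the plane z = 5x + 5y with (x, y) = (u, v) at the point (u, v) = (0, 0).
E = 26;  F = 25;  G = 26

Partials: r_u = (1, 0, 5), r_v = (0, 1, 5). As functions of (u, v):
  E = r_u · r_u = 26,
  F = r_u · r_v = 25,
  G = r_v · r_v = 26.
Evaluating at (u, v) = (0, 0): E = 26, F = 25, G = 26.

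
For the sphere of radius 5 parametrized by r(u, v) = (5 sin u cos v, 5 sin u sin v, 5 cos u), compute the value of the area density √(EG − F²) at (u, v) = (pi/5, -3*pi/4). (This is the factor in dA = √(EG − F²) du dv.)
√(EG − F²)|_{(pi/5, -3*pi/4)} = 25*sqrt(10 - 2*sqrt(5))/4

E = 25, F = 0, G = 25*sin(u)^2, so EG − F² = 625*sin(u)^2. Taking the positive square root: √(EG − F²) = 25*Abs(sin(u)). At (u, v) = (pi/5, -3*pi/4): 25*sqrt(10 - 2*sqrt(5))/4.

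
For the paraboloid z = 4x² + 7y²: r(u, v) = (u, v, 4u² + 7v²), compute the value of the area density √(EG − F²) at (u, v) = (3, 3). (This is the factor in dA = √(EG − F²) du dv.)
√(EG − F²)|_{(3, 3)} = sqrt(2341)

E = 64*u^2 + 1, F = 112*u*v, G = 196*v^2 + 1, so EG − F² = 64*u^2 + 196*v^2 + 1. Taking the positive square root: √(EG − F²) = sqrt(64*u^2 + 196*v^2 + 1). At (u, v) = (3, 3): sqrt(2341).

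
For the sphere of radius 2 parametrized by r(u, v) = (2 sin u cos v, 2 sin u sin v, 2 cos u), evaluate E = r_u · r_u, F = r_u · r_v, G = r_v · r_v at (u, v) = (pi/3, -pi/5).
E = 4;  F = 0;  G = 3

Partials: r_u = (2*cos(u)*cos(v), 2*sin(v)*cos(u), -2*sin(u)), r_v = (-2*sin(u)*sin(v), 2*sin(u)*cos(v), 0). As functions of (u, v):
  E = r_u · r_u = 4,
  F = r_u · r_v = 0,
  G = r_v · r_v = 4*sin(u)^2.
Evaluating at (u, v) = (pi/3, -pi/5): E = 4, F = 0, G = 3.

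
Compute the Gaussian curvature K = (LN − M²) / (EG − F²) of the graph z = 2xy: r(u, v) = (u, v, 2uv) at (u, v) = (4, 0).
K = -4/4225

Coefficients of the first fundamental form: E = 4*v^2 + 1, F = 4*u*v, G = 4*u^2 + 1.
Coefficients of the second fundamental form: L = 0, M = 2/sqrt(4*u^2 + 4*v^2 + 1), N = 0.
Assemble K = (LN − M²)/(EG − F²) = -4/(16*u^4 + 32*u^2*v^2 + 8*u^2 + 16*v^4 + 8*v^2 + 1). At (u, v) = (4, 0): K = -4/4225.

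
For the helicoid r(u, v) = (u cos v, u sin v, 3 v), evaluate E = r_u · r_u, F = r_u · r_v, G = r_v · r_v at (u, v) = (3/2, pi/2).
E = 1;  F = 0;  G = 45/4

Partials: r_u = (cos(v), sin(v), 0), r_v = (-u*sin(v), u*cos(v), 3). As functions of (u, v):
  E = r_u · r_u = 1,
  F = r_u · r_v = 0,
  G = r_v · r_v = u^2 + 9.
Evaluating at (u, v) = (3/2, pi/2): E = 1, F = 0, G = 45/4.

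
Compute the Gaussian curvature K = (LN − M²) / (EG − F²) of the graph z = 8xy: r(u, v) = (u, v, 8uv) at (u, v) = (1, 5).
K = -64/2772225

Coefficients of the first fundamental form: E = 64*v^2 + 1, F = 64*u*v, G = 64*u^2 + 1.
Coefficients of the second fundamental form: L = 0, M = 8/sqrt(64*u^2 + 64*v^2 + 1), N = 0.
Assemble K = (LN − M²)/(EG − F²) = -64/(4096*u^4 + 8192*u^2*v^2 + 128*u^2 + 4096*v^4 + 128*v^2 + 1). At (u, v) = (1, 5): K = -64/2772225.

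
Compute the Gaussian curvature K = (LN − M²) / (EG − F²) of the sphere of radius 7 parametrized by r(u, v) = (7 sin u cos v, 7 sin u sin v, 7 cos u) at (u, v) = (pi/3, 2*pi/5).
K = 1/49

Coefficients of the first fundamental form: E = 49, F = 0, G = 49*sin(u)^2.
Coefficients of the second fundamental form: L = -7*sin(u)/Abs(sin(u)), M = 0, N = -7*sin(u)^3/Abs(sin(u)).
Assemble K = (LN − M²)/(EG − F²) = 1/49. At (u, v) = (pi/3, 2*pi/5): K = 1/49.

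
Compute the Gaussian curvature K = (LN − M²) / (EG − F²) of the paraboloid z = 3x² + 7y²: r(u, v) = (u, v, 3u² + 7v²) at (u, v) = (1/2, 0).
K = 21/25

Coefficients of the first fundamental form: E = 36*u^2 + 1, F = 84*u*v, G = 196*v^2 + 1.
Coefficients of the second fundamental form: L = 6/sqrt(36*u^2 + 196*v^2 + 1), M = 0, N = 14/sqrt(36*u^2 + 196*v^2 + 1).
Assemble K = (LN − M²)/(EG − F²) = 84/(1296*u^4 + 14112*u^2*v^2 + 72*u^2 + 38416*v^4 + 392*v^2 + 1). At (u, v) = (1/2, 0): K = 21/25.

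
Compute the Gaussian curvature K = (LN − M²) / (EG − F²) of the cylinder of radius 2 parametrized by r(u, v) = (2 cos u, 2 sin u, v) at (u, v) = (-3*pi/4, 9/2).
K = 0

Coefficients of the first fundamental form: E = 4, F = 0, G = 1.
Coefficients of the second fundamental form: L = -2, M = 0, N = 0.
Assemble K = (LN − M²)/(EG − F²) = 0. At (u, v) = (-3*pi/4, 9/2): K = 0.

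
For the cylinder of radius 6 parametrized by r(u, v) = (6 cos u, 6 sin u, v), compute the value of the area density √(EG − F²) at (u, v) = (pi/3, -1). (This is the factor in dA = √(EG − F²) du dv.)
√(EG − F²)|_{(pi/3, -1)} = 6

E = 36, F = 0, G = 1, so EG − F² = 36. Taking the positive square root: √(EG − F²) = 6. At (u, v) = (pi/3, -1): 6.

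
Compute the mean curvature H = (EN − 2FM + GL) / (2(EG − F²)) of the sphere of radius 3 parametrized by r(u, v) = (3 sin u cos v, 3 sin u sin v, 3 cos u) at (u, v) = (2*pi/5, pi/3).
H = -1/3

With E = 9, F = 0, G = 9*sin(u)^2, L = -3*sin(u)/Abs(sin(u)), M = 0, N = -3*sin(u)^3/Abs(sin(u)), assemble
  H = (EN − 2FM + GL) / (2(EG − F²)) = -sin(u)/(3*Abs(sin(u))).
At (u, v) = (2*pi/5, pi/3): H = -1/3.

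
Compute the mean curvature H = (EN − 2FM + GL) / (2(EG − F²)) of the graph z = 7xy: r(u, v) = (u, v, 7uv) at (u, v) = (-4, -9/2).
H = -49392*sqrt(7109)/50537881

With E = 49*v^2 + 1, F = 49*u*v, G = 49*u^2 + 1, L = 0, M = 7/sqrt(49*u^2 + 49*v^2 + 1), N = 0, assemble
  H = (EN − 2FM + GL) / (2(EG − F²)) = -343*u*v/(49*u^2 + 49*v^2 + 1)^(3/2).
At (u, v) = (-4, -9/2): H = -49392*sqrt(7109)/50537881.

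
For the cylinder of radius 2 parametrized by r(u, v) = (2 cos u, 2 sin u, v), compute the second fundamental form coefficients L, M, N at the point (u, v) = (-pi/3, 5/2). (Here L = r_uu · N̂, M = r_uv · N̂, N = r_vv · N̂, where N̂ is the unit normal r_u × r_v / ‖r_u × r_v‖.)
L = -2;  M = 0;  N = 0

Compute the unit normal N̂(u, v) = (cos(u), sin(u), 0), and the second partials r_uu, r_uv, r_vv. Take dot products:
  L(u, v) = r_uu · N̂ = -2,
  M(u, v) = r_uv · N̂ = 0,
  N(u, v) = r_vv · N̂ = 0.
Evaluating at (u, v) = (-pi/3, 5/2):
  L = -2, M = 0, N = 0.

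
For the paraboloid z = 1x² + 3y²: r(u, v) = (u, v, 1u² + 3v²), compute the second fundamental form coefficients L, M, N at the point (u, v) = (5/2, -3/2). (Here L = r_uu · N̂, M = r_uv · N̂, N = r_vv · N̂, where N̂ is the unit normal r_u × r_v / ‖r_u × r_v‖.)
L = 2*sqrt(107)/107;  M = 0;  N = 6*sqrt(107)/107

Compute the unit normal N̂(u, v) = (-2*u/sqrt(4*u^2 + 36*v^2 + 1), -6*v/sqrt(4*u^2 + 36*v^2 + 1), 1/sqrt(4*u^2 + 36*v^2 + 1)), and the second partials r_uu, r_uv, r_vv. Take dot products:
  L(u, v) = r_uu · N̂ = 2/sqrt(4*u^2 + 36*v^2 + 1),
  M(u, v) = r_uv · N̂ = 0,
  N(u, v) = r_vv · N̂ = 6/sqrt(4*u^2 + 36*v^2 + 1).
Evaluating at (u, v) = (5/2, -3/2):
  L = 2*sqrt(107)/107, M = 0, N = 6*sqrt(107)/107.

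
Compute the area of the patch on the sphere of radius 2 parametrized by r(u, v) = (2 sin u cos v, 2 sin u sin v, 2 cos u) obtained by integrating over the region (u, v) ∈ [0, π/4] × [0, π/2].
Area = pi*(2 - sqrt(2))

Area = ∫∫ √(EG − F²) du dv with √(EG − F²) = 4*Abs(sin(u)). Integrating over [0, π/4] × [0, π/2] gives pi*(2 - sqrt(2)).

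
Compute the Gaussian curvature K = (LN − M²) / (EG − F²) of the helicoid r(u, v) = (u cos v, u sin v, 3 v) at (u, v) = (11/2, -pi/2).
K = -144/24649

Coefficients of the first fundamental form: E = 1, F = 0, G = u^2 + 9.
Coefficients of the second fundamental form: L = 0, M = -3/sqrt(u^2 + 9), N = 0.
Assemble K = (LN − M²)/(EG − F²) = -9/(u^2 + 9)^2. At (u, v) = (11/2, -pi/2): K = -144/24649.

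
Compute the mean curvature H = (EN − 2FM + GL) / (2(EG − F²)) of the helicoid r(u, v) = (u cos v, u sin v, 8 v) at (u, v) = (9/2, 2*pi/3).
H = 0

With E = 1, F = 0, G = u^2 + 64, L = 0, M = -8/sqrt(u^2 + 64), N = 0, assemble
  H = (EN − 2FM + GL) / (2(EG − F²)) = 0.
At (u, v) = (9/2, 2*pi/3): H = 0.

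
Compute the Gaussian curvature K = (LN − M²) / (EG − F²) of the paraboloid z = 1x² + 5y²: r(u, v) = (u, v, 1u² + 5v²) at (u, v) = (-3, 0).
K = 20/1369

Coefficients of the first fundamental form: E = 4*u^2 + 1, F = 20*u*v, G = 100*v^2 + 1.
Coefficients of the second fundamental form: L = 2/sqrt(4*u^2 + 100*v^2 + 1), M = 0, N = 10/sqrt(4*u^2 + 100*v^2 + 1).
Assemble K = (LN − M²)/(EG − F²) = 20/(16*u^4 + 800*u^2*v^2 + 8*u^2 + 10000*v^4 + 200*v^2 + 1). At (u, v) = (-3, 0): K = 20/1369.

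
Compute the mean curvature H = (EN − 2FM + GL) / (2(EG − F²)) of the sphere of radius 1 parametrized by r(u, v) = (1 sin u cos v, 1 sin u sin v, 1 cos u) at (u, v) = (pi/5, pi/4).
H = -1

With E = 1, F = 0, G = sin(u)^2, L = -sin(u)/Abs(sin(u)), M = 0, N = -sin(u)^3/Abs(sin(u)), assemble
  H = (EN − 2FM + GL) / (2(EG − F²)) = -sin(u)/Abs(sin(u)).
At (u, v) = (pi/5, pi/4): H = -1.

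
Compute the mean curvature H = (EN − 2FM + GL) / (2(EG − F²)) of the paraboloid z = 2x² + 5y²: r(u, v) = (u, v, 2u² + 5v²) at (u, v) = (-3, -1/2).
H = 777*sqrt(170)/28900

With E = 16*u^2 + 1, F = 40*u*v, G = 100*v^2 + 1, L = 4/sqrt(16*u^2 + 100*v^2 + 1), M = 0, N = 10/sqrt(16*u^2 + 100*v^2 + 1), assemble
  H = (EN − 2FM + GL) / (2(EG − F²)) = (80*u^2 + 200*v^2 + 7)/(16*u^2 + 100*v^2 + 1)^(3/2).
At (u, v) = (-3, -1/2): H = 777*sqrt(170)/28900.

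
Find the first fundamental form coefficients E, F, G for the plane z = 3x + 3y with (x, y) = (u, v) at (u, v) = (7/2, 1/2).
E = 10;  F = 9;  G = 10

Partials: r_u = (1, 0, 3), r_v = (0, 1, 3). As functions of (u, v):
  E = r_u · r_u = 10,
  F = r_u · r_v = 9,
  G = r_v · r_v = 10.
Evaluating at (u, v) = (7/2, 1/2): E = 10, F = 9, G = 10.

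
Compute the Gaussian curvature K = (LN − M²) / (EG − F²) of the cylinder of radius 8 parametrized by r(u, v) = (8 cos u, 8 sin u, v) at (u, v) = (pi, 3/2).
K = 0

Coefficients of the first fundamental form: E = 64, F = 0, G = 1.
Coefficients of the second fundamental form: L = -8, M = 0, N = 0.
Assemble K = (LN − M²)/(EG − F²) = 0. At (u, v) = (pi, 3/2): K = 0.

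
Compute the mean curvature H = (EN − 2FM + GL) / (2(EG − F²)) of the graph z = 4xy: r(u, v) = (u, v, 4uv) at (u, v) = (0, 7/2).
H = 0

With E = 16*v^2 + 1, F = 16*u*v, G = 16*u^2 + 1, L = 0, M = 4/sqrt(16*u^2 + 16*v^2 + 1), N = 0, assemble
  H = (EN − 2FM + GL) / (2(EG − F²)) = -64*u*v/(16*u^2 + 16*v^2 + 1)^(3/2).
At (u, v) = (0, 7/2): H = 0.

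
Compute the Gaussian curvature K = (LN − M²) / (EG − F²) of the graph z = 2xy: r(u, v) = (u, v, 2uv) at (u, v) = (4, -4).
K = -4/16641

Coefficients of the first fundamental form: E = 4*v^2 + 1, F = 4*u*v, G = 4*u^2 + 1.
Coefficients of the second fundamental form: L = 0, M = 2/sqrt(4*u^2 + 4*v^2 + 1), N = 0.
Assemble K = (LN − M²)/(EG − F²) = -4/(16*u^4 + 32*u^2*v^2 + 8*u^2 + 16*v^4 + 8*v^2 + 1). At (u, v) = (4, -4): K = -4/16641.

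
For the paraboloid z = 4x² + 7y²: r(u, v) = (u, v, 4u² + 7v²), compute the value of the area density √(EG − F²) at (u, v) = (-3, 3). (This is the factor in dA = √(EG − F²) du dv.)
√(EG − F²)|_{(-3, 3)} = sqrt(2341)

E = 64*u^2 + 1, F = 112*u*v, G = 196*v^2 + 1, so EG − F² = 64*u^2 + 196*v^2 + 1. Taking the positive square root: √(EG − F²) = sqrt(64*u^2 + 196*v^2 + 1). At (u, v) = (-3, 3): sqrt(2341).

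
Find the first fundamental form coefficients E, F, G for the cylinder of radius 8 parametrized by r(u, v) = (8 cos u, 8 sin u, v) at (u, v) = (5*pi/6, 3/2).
E = 64;  F = 0;  G = 1

Partials: r_u = (-8*sin(u), 8*cos(u), 0), r_v = (0, 0, 1). As functions of (u, v):
  E = r_u · r_u = 64,
  F = r_u · r_v = 0,
  G = r_v · r_v = 1.
Evaluating at (u, v) = (5*pi/6, 3/2): E = 64, F = 0, G = 1.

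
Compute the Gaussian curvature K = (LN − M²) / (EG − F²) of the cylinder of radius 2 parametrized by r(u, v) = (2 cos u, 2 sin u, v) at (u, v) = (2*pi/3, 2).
K = 0

Coefficients of the first fundamental form: E = 4, F = 0, G = 1.
Coefficients of the second fundamental form: L = -2, M = 0, N = 0.
Assemble K = (LN − M²)/(EG − F²) = 0. At (u, v) = (2*pi/3, 2): K = 0.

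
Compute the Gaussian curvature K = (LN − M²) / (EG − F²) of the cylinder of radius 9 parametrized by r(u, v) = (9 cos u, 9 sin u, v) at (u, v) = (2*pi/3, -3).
K = 0

Coefficients of the first fundamental form: E = 81, F = 0, G = 1.
Coefficients of the second fundamental form: L = -9, M = 0, N = 0.
Assemble K = (LN − M²)/(EG − F²) = 0. At (u, v) = (2*pi/3, -3): K = 0.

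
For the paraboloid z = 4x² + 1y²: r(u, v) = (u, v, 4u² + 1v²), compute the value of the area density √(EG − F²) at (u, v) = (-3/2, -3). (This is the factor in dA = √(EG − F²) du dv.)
√(EG − F²)|_{(-3/2, -3)} = sqrt(181)

E = 64*u^2 + 1, F = 16*u*v, G = 4*v^2 + 1, so EG − F² = 64*u^2 + 4*v^2 + 1. Taking the positive square root: √(EG − F²) = sqrt(64*u^2 + 4*v^2 + 1). At (u, v) = (-3/2, -3): sqrt(181).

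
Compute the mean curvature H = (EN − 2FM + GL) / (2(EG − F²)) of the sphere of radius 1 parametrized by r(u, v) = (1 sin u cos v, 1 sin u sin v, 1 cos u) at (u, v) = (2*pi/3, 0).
H = -1

With E = 1, F = 0, G = sin(u)^2, L = -sin(u)/Abs(sin(u)), M = 0, N = -sin(u)^3/Abs(sin(u)), assemble
  H = (EN − 2FM + GL) / (2(EG − F²)) = -sin(u)/Abs(sin(u)).
At (u, v) = (2*pi/3, 0): H = -1.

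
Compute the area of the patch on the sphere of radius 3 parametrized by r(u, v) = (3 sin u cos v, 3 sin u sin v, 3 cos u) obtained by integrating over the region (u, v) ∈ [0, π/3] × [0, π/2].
Area = 9*pi/4

Area = ∫∫ √(EG − F²) du dv with √(EG − F²) = 9*Abs(sin(u)). Integrating over [0, π/3] × [0, π/2] gives 9*pi/4.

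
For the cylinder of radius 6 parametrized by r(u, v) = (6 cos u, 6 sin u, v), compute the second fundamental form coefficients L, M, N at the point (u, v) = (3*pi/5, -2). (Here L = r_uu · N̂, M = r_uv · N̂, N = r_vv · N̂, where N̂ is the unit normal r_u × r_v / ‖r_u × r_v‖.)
L = -6;  M = 0;  N = 0

Compute the unit normal N̂(u, v) = (cos(u), sin(u), 0), and the second partials r_uu, r_uv, r_vv. Take dot products:
  L(u, v) = r_uu · N̂ = -6,
  M(u, v) = r_uv · N̂ = 0,
  N(u, v) = r_vv · N̂ = 0.
Evaluating at (u, v) = (3*pi/5, -2):
  L = -6, M = 0, N = 0.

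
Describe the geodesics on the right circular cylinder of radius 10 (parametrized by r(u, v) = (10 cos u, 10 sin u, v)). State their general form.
The cylinder is flat (K = 0) and locally isometric to the plane via the development (u, v) ↦ (10 u, v). Geodesics are the pre-images of straight lines: circles (v constant), vertical lines (u constant), and helices (v = c · u + d) for constants c, d.

A right cylinder has E = 10², F = 0, G = 1, so EG − F² = 10², and L = −10, M = N = 0, giving K = (LN − M²)/(EG − F²) = 0 everywhere. A flat surface is locally isometric to the Euclidean plane via the map (u, v) ↦ (10 u, v). Straight lines in the (x̃, ỹ) plane pull back to: (a) horizontal circles (v = const), (b) vertical generators (u = const), and (c) helices (10 u tan θ = v, i.e. v = c · u + d).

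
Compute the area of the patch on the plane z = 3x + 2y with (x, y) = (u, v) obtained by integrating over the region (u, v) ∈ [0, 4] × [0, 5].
Area = 20*sqrt(14)

Area = ∫∫ √(EG − F²) du dv with √(EG − F²) = sqrt(14). Integrating over [0, 4] × [0, 5] gives 20*sqrt(14).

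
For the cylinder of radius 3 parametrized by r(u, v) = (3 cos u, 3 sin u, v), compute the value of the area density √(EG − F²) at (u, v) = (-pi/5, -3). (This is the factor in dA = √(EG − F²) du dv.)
√(EG − F²)|_{(-pi/5, -3)} = 3

E = 9, F = 0, G = 1, so EG − F² = 9. Taking the positive square root: √(EG − F²) = 3. At (u, v) = (-pi/5, -3): 3.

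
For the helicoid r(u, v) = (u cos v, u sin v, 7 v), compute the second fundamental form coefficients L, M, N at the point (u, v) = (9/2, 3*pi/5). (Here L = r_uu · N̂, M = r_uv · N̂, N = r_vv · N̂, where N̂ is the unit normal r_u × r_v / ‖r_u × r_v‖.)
L = 0;  M = -14*sqrt(277)/277;  N = 0

Compute the unit normal N̂(u, v) = (7*sin(v)/sqrt(u^2 + 49), -7*cos(v)/sqrt(u^2 + 49), u/sqrt(u^2 + 49)), and the second partials r_uu, r_uv, r_vv. Take dot products:
  L(u, v) = r_uu · N̂ = 0,
  M(u, v) = r_uv · N̂ = -7/sqrt(u^2 + 49),
  N(u, v) = r_vv · N̂ = 0.
Evaluating at (u, v) = (9/2, 3*pi/5):
  L = 0, M = -14*sqrt(277)/277, N = 0.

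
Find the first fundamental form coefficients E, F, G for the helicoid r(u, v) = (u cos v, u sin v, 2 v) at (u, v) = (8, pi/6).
E = 1;  F = 0;  G = 68

Partials: r_u = (cos(v), sin(v), 0), r_v = (-u*sin(v), u*cos(v), 2). As functions of (u, v):
  E = r_u · r_u = 1,
  F = r_u · r_v = 0,
  G = r_v · r_v = u^2 + 4.
Evaluating at (u, v) = (8, pi/6): E = 1, F = 0, G = 68.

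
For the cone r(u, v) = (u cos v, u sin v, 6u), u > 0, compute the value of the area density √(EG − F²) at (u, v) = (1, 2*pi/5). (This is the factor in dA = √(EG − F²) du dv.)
√(EG − F²)|_{(1, 2*pi/5)} = sqrt(37)

E = 37, F = 0, G = u^2, so EG − F² = 37*u^2. Taking the positive square root: √(EG − F²) = sqrt(37)*Abs(u). At (u, v) = (1, 2*pi/5): sqrt(37).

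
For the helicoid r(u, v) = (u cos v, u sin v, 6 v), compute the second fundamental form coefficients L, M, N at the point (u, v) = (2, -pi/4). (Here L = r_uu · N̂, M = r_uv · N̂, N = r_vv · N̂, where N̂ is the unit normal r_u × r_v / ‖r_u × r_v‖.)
L = 0;  M = -3*sqrt(10)/10;  N = 0

Compute the unit normal N̂(u, v) = (6*sin(v)/sqrt(u^2 + 36), -6*cos(v)/sqrt(u^2 + 36), u/sqrt(u^2 + 36)), and the second partials r_uu, r_uv, r_vv. Take dot products:
  L(u, v) = r_uu · N̂ = 0,
  M(u, v) = r_uv · N̂ = -6/sqrt(u^2 + 36),
  N(u, v) = r_vv · N̂ = 0.
Evaluating at (u, v) = (2, -pi/4):
  L = 0, M = -3*sqrt(10)/10, N = 0.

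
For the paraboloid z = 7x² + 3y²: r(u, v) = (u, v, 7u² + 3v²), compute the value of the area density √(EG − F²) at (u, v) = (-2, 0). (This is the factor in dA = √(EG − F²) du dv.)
√(EG − F²)|_{(-2, 0)} = sqrt(785)

E = 196*u^2 + 1, F = 84*u*v, G = 36*v^2 + 1, so EG − F² = 196*u^2 + 36*v^2 + 1. Taking the positive square root: √(EG − F²) = sqrt(196*u^2 + 36*v^2 + 1). At (u, v) = (-2, 0): sqrt(785).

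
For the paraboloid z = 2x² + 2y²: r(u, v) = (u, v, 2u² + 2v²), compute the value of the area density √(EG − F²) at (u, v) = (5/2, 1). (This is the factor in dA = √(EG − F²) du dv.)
√(EG − F²)|_{(5/2, 1)} = 3*sqrt(13)

E = 16*u^2 + 1, F = 16*u*v, G = 16*v^2 + 1, so EG − F² = 16*u^2 + 16*v^2 + 1. Taking the positive square root: √(EG − F²) = sqrt(16*u^2 + 16*v^2 + 1). At (u, v) = (5/2, 1): 3*sqrt(13).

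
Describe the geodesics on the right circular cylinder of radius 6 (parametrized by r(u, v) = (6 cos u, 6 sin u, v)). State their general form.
The cylinder is flat (K = 0) and locally isometric to the plane via the development (u, v) ↦ (6 u, v). Geodesics are the pre-images of straight lines: circles (v constant), vertical lines (u constant), and helices (v = c · u + d) for constants c, d.

A right cylinder has E = 6², F = 0, G = 1, so EG − F² = 6², and L = −6, M = N = 0, giving K = (LN − M²)/(EG − F²) = 0 everywhere. A flat surface is locally isometric to the Euclidean plane via the map (u, v) ↦ (6 u, v). Straight lines in the (x̃, ỹ) plane pull back to: (a) horizontal circles (v = const), (b) vertical generators (u = const), and (c) helices (6 u tan θ = v, i.e. v = c · u + d).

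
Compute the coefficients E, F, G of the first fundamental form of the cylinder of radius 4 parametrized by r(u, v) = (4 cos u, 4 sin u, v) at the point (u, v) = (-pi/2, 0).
E = 16;  F = 0;  G = 1

Partials: r_u = (-4*sin(u), 4*cos(u), 0), r_v = (0, 0, 1). As functions of (u, v):
  E = r_u · r_u = 16,
  F = r_u · r_v = 0,
  G = r_v · r_v = 1.
Evaluating at (u, v) = (-pi/2, 0): E = 16, F = 0, G = 1.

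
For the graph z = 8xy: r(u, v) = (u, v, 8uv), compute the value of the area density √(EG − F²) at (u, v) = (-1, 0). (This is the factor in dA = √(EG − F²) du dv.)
√(EG − F²)|_{(-1, 0)} = sqrt(65)

E = 64*v^2 + 1, F = 64*u*v, G = 64*u^2 + 1, so EG − F² = 64*u^2 + 64*v^2 + 1. Taking the positive square root: √(EG − F²) = sqrt(64*u^2 + 64*v^2 + 1). At (u, v) = (-1, 0): sqrt(65).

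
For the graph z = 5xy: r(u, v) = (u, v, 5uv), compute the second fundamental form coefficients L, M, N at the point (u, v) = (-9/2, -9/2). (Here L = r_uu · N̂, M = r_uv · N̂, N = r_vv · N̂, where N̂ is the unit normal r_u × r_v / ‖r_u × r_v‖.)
L = 0;  M = 5*sqrt(4054)/2027;  N = 0

Compute the unit normal N̂(u, v) = (-5*v/sqrt(25*u^2 + 25*v^2 + 1), -5*u/sqrt(25*u^2 + 25*v^2 + 1), 1/sqrt(25*u^2 + 25*v^2 + 1)), and the second partials r_uu, r_uv, r_vv. Take dot products:
  L(u, v) = r_uu · N̂ = 0,
  M(u, v) = r_uv · N̂ = 5/sqrt(25*u^2 + 25*v^2 + 1),
  N(u, v) = r_vv · N̂ = 0.
Evaluating at (u, v) = (-9/2, -9/2):
  L = 0, M = 5*sqrt(4054)/2027, N = 0.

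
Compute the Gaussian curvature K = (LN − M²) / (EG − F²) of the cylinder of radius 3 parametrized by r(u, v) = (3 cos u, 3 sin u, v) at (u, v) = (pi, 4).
K = 0

Coefficients of the first fundamental form: E = 9, F = 0, G = 1.
Coefficients of the second fundamental form: L = -3, M = 0, N = 0.
Assemble K = (LN − M²)/(EG − F²) = 0. At (u, v) = (pi, 4): K = 0.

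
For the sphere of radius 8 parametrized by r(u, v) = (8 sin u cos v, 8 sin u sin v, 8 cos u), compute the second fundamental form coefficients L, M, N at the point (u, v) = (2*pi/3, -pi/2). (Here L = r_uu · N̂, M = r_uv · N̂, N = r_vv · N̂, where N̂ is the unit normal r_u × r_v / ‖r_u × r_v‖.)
L = -8;  M = 0;  N = -6

Compute the unit normal N̂(u, v) = (sin(u)^2*cos(v)/Abs(sin(u)), sin(u)^2*sin(v)/Abs(sin(u)), sin(2*u)/(2*Abs(sin(u)))), and the second partials r_uu, r_uv, r_vv. Take dot products:
  L(u, v) = r_uu · N̂ = -8*sin(u)/Abs(sin(u)),
  M(u, v) = r_uv · N̂ = 0,
  N(u, v) = r_vv · N̂ = -8*sin(u)^3/Abs(sin(u)).
Evaluating at (u, v) = (2*pi/3, -pi/2):
  L = -8, M = 0, N = -6.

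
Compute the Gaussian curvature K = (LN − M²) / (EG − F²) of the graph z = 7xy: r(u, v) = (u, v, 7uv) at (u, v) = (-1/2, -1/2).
K = -196/2601

Coefficients of the first fundamental form: E = 49*v^2 + 1, F = 49*u*v, G = 49*u^2 + 1.
Coefficients of the second fundamental form: L = 0, M = 7/sqrt(49*u^2 + 49*v^2 + 1), N = 0.
Assemble K = (LN − M²)/(EG − F²) = -49/(2401*u^4 + 4802*u^2*v^2 + 98*u^2 + 2401*v^4 + 98*v^2 + 1). At (u, v) = (-1/2, -1/2): K = -196/2601.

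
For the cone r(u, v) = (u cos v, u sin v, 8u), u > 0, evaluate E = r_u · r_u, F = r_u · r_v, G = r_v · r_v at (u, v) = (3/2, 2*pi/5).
E = 65;  F = 0;  G = 9/4

Partials: r_u = (cos(v), sin(v), 8), r_v = (-u*sin(v), u*cos(v), 0). As functions of (u, v):
  E = r_u · r_u = 65,
  F = r_u · r_v = 0,
  G = r_v · r_v = u^2.
Evaluating at (u, v) = (3/2, 2*pi/5): E = 65, F = 0, G = 9/4.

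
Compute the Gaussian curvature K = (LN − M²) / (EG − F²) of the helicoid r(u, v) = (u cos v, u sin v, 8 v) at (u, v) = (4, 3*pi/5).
K = -1/100

Coefficients of the first fundamental form: E = 1, F = 0, G = u^2 + 64.
Coefficients of the second fundamental form: L = 0, M = -8/sqrt(u^2 + 64), N = 0.
Assemble K = (LN − M²)/(EG − F²) = -64/(u^2 + 64)^2. At (u, v) = (4, 3*pi/5): K = -1/100.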